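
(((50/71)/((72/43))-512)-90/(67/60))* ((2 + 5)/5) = -709879793/856260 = -829.05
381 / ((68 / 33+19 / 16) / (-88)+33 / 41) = 725814144 / 1462997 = 496.11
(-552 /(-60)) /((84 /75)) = 115 /14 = 8.21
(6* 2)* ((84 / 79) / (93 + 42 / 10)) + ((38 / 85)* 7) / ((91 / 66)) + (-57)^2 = 7663438249 / 2356965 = 3251.40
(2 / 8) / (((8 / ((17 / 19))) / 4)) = 17 / 152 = 0.11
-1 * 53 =-53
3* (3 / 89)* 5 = 45 / 89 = 0.51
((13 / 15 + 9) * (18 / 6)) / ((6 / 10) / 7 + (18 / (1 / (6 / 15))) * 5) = 1036 / 1263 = 0.82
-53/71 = -0.75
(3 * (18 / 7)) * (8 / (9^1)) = 48 / 7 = 6.86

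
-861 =-861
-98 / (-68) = 49 / 34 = 1.44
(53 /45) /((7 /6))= 106 /105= 1.01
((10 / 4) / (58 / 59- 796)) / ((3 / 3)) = -0.00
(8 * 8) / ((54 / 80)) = 2560 / 27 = 94.81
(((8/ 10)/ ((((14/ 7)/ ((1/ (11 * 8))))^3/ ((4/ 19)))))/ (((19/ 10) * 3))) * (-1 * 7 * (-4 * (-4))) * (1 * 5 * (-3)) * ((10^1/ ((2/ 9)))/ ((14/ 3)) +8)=65/ 404624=0.00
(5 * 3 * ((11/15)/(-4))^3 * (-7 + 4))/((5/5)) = 1331/4800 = 0.28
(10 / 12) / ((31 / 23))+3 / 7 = 1363 / 1302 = 1.05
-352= -352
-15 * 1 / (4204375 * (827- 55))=-3 / 649155500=-0.00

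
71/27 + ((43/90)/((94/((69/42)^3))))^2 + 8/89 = 130458347412137729/47962183551206400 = 2.72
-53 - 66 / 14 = -404 / 7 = -57.71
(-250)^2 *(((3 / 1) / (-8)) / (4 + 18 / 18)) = -9375 / 2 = -4687.50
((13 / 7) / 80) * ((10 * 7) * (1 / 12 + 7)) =1105 / 96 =11.51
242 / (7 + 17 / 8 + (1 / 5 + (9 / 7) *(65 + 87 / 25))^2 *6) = 5390000 / 1040870507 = 0.01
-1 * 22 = -22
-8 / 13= -0.62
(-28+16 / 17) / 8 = -115 / 34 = -3.38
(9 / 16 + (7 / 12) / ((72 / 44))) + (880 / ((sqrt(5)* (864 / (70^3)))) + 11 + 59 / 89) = 483749 / 38448 + 1886500* sqrt(5) / 27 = 156247.48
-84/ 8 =-21/ 2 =-10.50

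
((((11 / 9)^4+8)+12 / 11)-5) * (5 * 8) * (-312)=-1898191360 / 24057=-78903.91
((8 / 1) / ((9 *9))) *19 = 152 / 81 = 1.88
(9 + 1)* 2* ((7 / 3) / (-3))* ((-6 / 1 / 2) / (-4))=-35 / 3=-11.67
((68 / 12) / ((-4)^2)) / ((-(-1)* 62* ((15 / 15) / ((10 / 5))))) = 17 / 1488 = 0.01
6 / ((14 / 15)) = 45 / 7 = 6.43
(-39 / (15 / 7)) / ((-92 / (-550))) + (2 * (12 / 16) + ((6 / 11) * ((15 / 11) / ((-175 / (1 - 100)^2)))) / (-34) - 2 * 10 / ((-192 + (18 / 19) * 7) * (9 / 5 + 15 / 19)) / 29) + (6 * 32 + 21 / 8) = 60893729316487 / 687697196760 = 88.55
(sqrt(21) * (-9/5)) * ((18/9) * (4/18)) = -4 * sqrt(21)/5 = -3.67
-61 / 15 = -4.07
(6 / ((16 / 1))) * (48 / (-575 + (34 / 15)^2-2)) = -4050 / 128669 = -0.03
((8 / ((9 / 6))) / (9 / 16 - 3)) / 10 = -128 / 585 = -0.22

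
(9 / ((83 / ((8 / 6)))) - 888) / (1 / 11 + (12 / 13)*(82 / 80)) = -105379560 / 123089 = -856.12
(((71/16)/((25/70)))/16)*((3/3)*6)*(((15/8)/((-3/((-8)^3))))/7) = 213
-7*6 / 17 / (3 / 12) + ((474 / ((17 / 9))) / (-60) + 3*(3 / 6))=-1068 / 85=-12.56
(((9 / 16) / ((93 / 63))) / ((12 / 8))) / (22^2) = 63 / 120032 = 0.00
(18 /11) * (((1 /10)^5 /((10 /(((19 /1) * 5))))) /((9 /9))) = 171 /1100000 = 0.00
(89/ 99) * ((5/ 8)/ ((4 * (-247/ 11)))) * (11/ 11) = -445/ 71136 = -0.01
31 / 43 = 0.72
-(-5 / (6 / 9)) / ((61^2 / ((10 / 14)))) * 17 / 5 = 255 / 52094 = 0.00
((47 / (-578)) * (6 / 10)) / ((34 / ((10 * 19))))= -2679 / 9826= -0.27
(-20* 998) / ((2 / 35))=-349300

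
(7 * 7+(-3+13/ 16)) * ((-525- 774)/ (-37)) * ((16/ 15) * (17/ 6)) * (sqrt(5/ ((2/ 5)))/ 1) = 5513389 * sqrt(2)/ 444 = 17561.06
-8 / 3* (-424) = 3392 / 3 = 1130.67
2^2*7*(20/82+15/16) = 5425/164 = 33.08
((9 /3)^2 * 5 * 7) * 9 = 2835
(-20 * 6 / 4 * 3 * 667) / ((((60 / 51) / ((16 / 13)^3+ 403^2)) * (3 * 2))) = -12137832629373 / 8788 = -1381182593.24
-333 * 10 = -3330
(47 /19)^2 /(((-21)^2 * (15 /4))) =8836 /2388015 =0.00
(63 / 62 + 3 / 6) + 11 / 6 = 623 / 186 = 3.35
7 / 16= 0.44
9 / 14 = 0.64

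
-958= -958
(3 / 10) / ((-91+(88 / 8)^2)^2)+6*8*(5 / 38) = 360019 / 57000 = 6.32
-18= -18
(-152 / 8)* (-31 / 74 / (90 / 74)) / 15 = 589 / 1350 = 0.44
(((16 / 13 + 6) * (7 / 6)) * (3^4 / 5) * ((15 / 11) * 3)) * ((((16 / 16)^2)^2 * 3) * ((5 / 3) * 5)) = 1998675 / 143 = 13976.75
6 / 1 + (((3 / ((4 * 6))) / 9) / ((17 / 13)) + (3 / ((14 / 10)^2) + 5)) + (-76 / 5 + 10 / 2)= 702089 / 299880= 2.34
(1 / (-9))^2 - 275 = -22274 / 81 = -274.99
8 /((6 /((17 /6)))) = 34 /9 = 3.78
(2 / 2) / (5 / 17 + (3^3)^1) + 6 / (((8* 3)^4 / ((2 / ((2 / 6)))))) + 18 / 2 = 2415197 / 267264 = 9.04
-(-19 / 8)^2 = -361 / 64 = -5.64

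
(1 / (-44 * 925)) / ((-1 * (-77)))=-0.00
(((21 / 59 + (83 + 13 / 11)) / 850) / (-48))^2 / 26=120406729 / 729193953945600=0.00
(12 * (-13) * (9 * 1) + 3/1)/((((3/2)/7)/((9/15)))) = -19614/5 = -3922.80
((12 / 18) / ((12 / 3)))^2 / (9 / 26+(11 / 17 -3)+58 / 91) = -1547 / 76266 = -0.02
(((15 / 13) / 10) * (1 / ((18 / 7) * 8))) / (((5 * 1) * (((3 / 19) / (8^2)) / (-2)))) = -532 / 585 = -0.91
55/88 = 5/8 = 0.62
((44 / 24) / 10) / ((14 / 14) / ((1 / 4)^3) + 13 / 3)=11 / 4100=0.00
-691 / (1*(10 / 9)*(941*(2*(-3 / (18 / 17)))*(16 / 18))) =0.13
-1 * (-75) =75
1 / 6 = 0.17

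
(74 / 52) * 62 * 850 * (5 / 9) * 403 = 151117250 / 9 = 16790805.56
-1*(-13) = 13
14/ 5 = 2.80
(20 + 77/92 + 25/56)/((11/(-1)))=-1.93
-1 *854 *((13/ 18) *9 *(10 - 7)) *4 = -66612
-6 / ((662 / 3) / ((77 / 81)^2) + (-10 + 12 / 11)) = -17787 / 697486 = -0.03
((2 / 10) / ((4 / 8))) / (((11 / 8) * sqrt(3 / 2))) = 16 * sqrt(6) / 165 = 0.24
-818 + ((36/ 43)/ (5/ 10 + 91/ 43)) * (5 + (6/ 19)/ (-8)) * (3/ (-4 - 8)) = -777477/ 950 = -818.40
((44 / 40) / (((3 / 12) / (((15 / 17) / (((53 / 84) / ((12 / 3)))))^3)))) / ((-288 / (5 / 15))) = -651974400 / 731432701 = -0.89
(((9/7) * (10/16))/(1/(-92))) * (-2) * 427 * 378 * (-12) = -286380360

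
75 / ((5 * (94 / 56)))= 420 / 47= 8.94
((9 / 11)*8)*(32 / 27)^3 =262144 / 24057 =10.90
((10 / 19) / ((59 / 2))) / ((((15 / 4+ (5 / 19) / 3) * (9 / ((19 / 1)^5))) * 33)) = 39617584 / 1022175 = 38.76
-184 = -184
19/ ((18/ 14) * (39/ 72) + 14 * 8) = 1064/ 6311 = 0.17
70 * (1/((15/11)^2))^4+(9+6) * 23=179840477459/512578125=350.85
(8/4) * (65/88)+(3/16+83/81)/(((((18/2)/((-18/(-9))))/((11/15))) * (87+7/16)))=1.48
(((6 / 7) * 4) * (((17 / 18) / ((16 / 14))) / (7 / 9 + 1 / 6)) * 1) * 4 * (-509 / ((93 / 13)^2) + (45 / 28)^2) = -49926239 / 565068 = -88.35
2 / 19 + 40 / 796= 588 / 3781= 0.16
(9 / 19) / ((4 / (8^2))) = 144 / 19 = 7.58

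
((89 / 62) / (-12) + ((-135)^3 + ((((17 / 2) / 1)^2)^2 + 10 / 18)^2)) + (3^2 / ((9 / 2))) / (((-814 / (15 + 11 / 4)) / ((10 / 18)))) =6486882809700185 / 261626112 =24794477.74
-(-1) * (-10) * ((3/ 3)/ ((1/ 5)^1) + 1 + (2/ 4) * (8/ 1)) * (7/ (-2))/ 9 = 350/ 9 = 38.89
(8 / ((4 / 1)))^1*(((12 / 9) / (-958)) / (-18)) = 2 / 12933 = 0.00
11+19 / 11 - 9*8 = -59.27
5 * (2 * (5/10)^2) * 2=5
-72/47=-1.53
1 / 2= 0.50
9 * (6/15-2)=-72/5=-14.40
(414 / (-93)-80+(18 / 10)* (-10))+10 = -2866 / 31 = -92.45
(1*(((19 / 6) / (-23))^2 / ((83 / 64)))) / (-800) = -361 / 19758150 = -0.00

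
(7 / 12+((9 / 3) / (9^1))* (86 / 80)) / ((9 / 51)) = 1921 / 360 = 5.34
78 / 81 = 26 / 27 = 0.96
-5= -5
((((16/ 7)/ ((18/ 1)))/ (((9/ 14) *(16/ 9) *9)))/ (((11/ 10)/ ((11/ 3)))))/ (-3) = -10/ 729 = -0.01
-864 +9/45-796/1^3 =-8299/5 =-1659.80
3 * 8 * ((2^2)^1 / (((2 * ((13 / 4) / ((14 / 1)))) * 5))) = 2688 / 65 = 41.35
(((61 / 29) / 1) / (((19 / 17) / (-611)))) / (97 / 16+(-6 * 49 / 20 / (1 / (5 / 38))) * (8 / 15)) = -228.57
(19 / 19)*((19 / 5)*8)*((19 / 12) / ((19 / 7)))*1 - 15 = 41 / 15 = 2.73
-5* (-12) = 60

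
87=87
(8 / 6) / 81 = 4 / 243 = 0.02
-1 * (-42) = 42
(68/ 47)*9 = 612/ 47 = 13.02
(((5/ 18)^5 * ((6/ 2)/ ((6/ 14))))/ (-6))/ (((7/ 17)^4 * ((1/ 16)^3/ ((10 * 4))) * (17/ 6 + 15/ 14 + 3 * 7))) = -668168000000/ 1513248723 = -441.55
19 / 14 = 1.36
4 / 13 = 0.31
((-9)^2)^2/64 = 6561/64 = 102.52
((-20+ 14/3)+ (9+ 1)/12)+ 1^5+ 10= -7/2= -3.50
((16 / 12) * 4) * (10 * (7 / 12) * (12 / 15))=224 / 9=24.89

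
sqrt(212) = 2 * sqrt(53) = 14.56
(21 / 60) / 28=1 / 80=0.01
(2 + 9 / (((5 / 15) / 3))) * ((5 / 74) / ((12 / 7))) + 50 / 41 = 163505 / 36408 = 4.49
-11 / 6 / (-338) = 11 / 2028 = 0.01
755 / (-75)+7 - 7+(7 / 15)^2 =-2216 / 225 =-9.85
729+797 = 1526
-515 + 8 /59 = -30377 /59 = -514.86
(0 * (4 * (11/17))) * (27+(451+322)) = 0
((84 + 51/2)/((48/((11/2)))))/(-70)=-0.18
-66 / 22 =-3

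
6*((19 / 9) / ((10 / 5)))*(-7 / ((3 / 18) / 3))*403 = -321594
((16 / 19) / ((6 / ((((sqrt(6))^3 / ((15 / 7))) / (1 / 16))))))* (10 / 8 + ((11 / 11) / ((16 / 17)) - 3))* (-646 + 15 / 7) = 793232* sqrt(6) / 285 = 6817.59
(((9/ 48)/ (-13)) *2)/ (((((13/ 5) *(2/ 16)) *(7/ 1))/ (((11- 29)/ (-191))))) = -270/ 225953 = -0.00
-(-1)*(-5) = -5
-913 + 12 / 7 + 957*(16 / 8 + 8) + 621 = 64958 / 7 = 9279.71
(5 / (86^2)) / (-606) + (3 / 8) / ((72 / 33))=6162677 / 35855808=0.17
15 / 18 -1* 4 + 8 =29 / 6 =4.83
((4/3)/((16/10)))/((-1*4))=-5/24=-0.21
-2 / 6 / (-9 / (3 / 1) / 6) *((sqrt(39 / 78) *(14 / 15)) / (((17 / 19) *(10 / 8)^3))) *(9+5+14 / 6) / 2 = 417088 *sqrt(2) / 286875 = 2.06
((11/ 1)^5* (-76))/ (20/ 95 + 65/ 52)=-930230576/ 111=-8380455.64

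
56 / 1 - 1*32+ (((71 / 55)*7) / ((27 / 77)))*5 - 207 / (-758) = 3133855 / 20466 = 153.12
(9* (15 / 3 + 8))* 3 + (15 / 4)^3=25839 / 64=403.73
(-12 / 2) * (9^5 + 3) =-354312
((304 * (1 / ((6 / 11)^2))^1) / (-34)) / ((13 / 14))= -64372 / 1989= -32.36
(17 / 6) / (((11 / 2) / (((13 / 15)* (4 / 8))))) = 221 / 990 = 0.22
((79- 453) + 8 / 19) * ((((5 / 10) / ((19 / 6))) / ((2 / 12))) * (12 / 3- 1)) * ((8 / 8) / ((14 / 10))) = -273780 / 361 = -758.39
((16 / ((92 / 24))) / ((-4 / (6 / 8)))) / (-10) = 0.08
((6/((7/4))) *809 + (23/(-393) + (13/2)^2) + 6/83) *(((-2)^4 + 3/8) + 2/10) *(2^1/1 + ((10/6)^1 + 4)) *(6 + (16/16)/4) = 65365419613975/29226624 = 2236502.57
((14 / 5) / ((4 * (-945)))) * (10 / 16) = -1 / 2160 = -0.00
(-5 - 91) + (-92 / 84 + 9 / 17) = -96.57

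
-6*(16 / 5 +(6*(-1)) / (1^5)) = 84 / 5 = 16.80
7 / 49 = 1 / 7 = 0.14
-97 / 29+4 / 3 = -175 / 87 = -2.01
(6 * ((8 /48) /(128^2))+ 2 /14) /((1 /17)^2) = 4736999 /114688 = 41.30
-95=-95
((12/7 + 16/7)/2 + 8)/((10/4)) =4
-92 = -92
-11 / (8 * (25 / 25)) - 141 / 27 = -475 / 72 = -6.60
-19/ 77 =-0.25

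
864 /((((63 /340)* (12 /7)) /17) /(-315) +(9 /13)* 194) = 189352800 /29434637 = 6.43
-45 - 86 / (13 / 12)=-1617 / 13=-124.38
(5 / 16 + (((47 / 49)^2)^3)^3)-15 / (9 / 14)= -2870044839915210377916709969967233 / 127283080601263366645393122316848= -22.55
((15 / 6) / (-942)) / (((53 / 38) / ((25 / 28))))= -0.00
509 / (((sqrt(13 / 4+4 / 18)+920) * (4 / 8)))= 6743232 / 6094055-6108 * sqrt(5) / 6094055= 1.10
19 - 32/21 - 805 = -16538/21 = -787.52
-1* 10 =-10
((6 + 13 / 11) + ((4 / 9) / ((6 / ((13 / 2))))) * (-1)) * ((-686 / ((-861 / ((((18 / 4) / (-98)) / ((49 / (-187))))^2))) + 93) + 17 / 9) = 635.95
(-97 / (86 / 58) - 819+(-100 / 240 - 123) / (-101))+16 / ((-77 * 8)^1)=-3544312361 / 4012932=-883.22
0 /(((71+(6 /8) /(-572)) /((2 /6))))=0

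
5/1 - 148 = -143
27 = 27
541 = 541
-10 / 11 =-0.91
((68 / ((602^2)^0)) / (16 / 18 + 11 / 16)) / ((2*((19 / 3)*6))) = 2448 / 4313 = 0.57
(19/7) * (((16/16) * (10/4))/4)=95/56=1.70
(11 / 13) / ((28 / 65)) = 55 / 28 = 1.96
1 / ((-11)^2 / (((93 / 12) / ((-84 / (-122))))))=1891 / 20328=0.09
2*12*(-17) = -408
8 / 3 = 2.67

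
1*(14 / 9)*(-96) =-448 / 3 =-149.33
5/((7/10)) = 7.14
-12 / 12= -1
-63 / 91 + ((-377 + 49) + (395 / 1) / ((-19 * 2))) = -339.09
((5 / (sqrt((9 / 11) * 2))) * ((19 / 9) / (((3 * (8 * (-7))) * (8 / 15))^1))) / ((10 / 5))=-475 * sqrt(22) / 48384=-0.05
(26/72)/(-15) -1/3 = -193/540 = -0.36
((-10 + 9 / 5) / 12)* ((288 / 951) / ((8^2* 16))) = -41 / 202880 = -0.00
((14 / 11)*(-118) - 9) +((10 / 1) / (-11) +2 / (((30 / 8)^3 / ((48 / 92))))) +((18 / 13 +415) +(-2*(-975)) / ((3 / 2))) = 1556.31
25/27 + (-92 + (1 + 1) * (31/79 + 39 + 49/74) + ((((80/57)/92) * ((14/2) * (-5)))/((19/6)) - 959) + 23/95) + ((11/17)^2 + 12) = -906612897545351/946881136035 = -957.47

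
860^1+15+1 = 876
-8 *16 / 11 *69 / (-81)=9.91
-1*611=-611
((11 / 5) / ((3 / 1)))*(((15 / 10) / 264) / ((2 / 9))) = 3 / 160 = 0.02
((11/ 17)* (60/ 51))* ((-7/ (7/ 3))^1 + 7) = 880/ 289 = 3.04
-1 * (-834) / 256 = 417 / 128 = 3.26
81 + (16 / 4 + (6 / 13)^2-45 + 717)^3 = 1492487865723529 / 4826809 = 309207981.03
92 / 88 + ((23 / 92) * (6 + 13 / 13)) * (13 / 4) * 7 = 7191 / 176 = 40.86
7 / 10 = 0.70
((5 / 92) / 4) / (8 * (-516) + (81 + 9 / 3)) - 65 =-96732485 / 1488192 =-65.00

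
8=8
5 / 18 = 0.28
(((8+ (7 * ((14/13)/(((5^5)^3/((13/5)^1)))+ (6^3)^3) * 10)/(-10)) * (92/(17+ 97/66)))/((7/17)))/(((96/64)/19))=-611919796855468755571104/56610107421875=-10809373532.81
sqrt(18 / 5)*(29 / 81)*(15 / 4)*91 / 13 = 17.83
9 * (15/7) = 135/7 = 19.29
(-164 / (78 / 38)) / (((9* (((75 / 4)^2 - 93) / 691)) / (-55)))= 1894777280 / 1452087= 1304.86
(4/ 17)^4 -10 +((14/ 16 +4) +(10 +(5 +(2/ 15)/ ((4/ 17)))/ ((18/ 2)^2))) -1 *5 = -43197667/ 811824120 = -0.05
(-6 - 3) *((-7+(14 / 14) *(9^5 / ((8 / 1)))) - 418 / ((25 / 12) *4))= -13183137 / 200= -65915.68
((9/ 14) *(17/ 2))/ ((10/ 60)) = 459/ 14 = 32.79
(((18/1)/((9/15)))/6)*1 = 5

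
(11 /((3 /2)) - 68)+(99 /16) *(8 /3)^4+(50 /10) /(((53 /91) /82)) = 456100 /477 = 956.18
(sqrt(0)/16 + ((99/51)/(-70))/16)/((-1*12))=11/76160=0.00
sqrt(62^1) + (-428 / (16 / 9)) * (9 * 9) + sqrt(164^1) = -78003 / 4 + sqrt(62) + 2 * sqrt(41) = -19480.07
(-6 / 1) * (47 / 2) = -141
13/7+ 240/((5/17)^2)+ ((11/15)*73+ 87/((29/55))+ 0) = 314453/105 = 2994.79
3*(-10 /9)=-10 /3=-3.33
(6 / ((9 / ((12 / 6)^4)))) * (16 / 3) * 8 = 455.11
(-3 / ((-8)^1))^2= 9 / 64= 0.14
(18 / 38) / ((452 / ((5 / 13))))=45 / 111644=0.00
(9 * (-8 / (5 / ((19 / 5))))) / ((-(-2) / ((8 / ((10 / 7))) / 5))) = -19152 / 625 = -30.64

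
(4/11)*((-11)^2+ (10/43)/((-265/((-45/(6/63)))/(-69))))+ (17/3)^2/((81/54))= 37229714/676863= 55.00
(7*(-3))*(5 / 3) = -35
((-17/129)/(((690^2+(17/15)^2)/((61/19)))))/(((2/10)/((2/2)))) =-388875/87519318613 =-0.00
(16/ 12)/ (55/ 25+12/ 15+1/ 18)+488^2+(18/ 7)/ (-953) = 87376383434/ 366905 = 238144.43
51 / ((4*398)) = 0.03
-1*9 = -9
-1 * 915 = -915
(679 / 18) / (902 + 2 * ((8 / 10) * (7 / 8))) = 3395 / 81306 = 0.04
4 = 4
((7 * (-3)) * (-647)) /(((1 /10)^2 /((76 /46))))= 51630600 /23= 2244808.70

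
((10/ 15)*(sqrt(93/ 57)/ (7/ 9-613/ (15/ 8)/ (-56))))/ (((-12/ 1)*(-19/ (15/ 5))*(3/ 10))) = 0.01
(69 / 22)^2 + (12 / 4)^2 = 9117 / 484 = 18.84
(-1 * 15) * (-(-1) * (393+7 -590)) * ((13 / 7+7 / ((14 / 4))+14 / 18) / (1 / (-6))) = -554800 / 7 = -79257.14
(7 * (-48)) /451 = -0.75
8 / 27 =0.30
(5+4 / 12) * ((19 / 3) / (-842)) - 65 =-246437 / 3789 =-65.04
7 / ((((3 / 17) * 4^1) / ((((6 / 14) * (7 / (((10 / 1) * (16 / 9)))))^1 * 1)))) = 1071 / 640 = 1.67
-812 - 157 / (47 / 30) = -42874 / 47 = -912.21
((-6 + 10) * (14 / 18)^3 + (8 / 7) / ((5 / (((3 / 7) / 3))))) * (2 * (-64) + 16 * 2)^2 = 350179328 / 19845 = 17645.72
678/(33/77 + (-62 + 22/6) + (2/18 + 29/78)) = -1110564/94057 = -11.81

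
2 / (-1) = -2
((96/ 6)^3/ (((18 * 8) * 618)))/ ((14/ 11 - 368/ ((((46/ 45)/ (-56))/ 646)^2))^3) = -259108432/ 551146919008357310331732563396581103081247939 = -0.00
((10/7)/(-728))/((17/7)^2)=-5/15028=-0.00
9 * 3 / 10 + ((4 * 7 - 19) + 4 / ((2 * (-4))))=56 / 5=11.20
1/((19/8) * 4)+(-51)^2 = 2601.11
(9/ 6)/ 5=3/ 10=0.30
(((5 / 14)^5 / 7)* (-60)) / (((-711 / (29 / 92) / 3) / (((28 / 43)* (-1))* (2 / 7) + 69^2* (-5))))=-1.58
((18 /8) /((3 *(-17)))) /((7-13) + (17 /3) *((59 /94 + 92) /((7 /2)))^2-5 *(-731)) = -974169 /168212664880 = -0.00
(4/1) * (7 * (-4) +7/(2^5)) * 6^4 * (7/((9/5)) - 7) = 448056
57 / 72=19 / 24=0.79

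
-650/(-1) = 650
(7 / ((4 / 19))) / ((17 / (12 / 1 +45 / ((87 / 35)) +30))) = 231819 / 1972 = 117.56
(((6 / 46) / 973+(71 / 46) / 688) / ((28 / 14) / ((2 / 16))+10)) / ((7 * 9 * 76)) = 73211 / 3833421725952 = 0.00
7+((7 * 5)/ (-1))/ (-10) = 21/ 2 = 10.50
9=9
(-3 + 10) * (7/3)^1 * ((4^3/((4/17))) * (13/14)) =12376/3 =4125.33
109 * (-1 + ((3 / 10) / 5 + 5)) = 22127 / 50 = 442.54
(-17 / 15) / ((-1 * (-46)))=-17 / 690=-0.02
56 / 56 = 1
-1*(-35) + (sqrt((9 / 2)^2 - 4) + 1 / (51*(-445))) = 39.03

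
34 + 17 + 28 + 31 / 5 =426 / 5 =85.20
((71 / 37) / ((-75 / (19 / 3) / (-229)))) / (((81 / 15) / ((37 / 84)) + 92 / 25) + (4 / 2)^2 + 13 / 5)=308921 / 187641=1.65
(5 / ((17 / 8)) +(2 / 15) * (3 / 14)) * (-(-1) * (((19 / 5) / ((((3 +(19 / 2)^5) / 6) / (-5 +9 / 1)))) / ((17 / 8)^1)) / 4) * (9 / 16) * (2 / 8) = 5815368 / 125233562125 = 0.00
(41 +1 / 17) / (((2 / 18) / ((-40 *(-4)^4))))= -64327680 / 17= -3783981.18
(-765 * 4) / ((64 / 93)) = -71145 / 16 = -4446.56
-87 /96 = -29 /32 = -0.91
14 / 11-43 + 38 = -41 / 11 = -3.73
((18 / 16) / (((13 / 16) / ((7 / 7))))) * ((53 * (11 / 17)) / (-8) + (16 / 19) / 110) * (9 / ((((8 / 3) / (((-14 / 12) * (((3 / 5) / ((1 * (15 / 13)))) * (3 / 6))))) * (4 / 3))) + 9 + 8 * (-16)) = 2097689353011 / 2956096000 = 709.61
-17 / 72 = -0.24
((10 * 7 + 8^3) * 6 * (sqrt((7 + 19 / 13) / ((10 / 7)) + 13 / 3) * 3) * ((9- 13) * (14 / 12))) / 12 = -27160 * sqrt(39) / 13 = -13047.24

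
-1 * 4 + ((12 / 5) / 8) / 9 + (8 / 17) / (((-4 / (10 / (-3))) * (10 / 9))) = -1843 / 510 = -3.61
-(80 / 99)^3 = -0.53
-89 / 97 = -0.92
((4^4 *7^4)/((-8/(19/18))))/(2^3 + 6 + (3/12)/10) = -29196160/5049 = -5782.56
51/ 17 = 3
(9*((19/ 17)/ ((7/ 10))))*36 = 61560/ 119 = 517.31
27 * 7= 189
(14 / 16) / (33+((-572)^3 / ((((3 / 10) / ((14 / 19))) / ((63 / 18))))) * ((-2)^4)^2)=-399 / 187808013337912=-0.00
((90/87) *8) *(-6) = -1440/29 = -49.66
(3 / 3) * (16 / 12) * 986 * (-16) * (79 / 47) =-4985216 / 141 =-35356.14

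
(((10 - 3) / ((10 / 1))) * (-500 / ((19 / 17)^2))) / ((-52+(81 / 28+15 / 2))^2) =-3172064 / 19598329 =-0.16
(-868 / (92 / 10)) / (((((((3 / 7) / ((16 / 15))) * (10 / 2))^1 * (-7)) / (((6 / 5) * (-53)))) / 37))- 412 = -27945068 / 1725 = -16200.04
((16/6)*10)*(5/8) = 50/3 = 16.67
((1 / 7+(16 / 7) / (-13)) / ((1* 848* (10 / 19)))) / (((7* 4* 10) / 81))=-4617 / 216070400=-0.00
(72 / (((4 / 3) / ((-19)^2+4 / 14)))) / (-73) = -136566 / 511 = -267.25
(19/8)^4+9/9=134417/4096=32.82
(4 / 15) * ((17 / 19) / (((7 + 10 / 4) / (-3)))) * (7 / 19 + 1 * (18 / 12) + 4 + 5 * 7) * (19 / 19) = -105604 / 34295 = -3.08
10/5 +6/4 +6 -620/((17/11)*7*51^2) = 5867221/619038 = 9.48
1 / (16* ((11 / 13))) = 13 / 176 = 0.07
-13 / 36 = -0.36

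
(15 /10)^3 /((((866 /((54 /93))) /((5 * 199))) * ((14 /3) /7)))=3.38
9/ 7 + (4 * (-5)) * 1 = -131/ 7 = -18.71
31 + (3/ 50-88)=-56.94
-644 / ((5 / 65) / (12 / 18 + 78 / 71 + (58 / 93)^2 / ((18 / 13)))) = -94675247576 / 5526711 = -17130.49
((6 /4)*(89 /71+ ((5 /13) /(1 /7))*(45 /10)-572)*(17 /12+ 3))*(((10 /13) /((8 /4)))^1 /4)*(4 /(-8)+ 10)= -3380.66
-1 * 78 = -78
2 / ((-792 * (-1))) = 1 / 396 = 0.00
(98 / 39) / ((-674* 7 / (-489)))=1141 / 4381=0.26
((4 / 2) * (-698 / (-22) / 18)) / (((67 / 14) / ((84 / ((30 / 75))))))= 154.69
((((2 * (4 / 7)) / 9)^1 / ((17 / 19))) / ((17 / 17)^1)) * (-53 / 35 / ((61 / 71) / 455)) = -7435688 / 65331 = -113.82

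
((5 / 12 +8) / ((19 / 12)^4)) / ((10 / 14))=1221696 / 651605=1.87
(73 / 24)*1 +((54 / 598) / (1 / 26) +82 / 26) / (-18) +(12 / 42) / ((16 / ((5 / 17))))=2.74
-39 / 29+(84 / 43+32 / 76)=24397 / 23693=1.03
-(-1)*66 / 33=2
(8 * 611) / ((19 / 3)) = 14664 / 19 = 771.79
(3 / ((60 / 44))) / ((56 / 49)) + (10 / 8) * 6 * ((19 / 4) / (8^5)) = 2524561 / 1310720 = 1.93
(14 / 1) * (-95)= -1330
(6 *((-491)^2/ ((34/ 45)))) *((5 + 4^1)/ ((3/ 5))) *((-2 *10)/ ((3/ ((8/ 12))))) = -2169729000/ 17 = -127631117.65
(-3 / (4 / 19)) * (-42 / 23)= 1197 / 46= 26.02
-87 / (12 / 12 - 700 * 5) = 87 / 3499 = 0.02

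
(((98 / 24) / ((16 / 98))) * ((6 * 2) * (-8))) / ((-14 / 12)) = 2058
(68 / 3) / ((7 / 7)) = 68 / 3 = 22.67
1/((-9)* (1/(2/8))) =-1/36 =-0.03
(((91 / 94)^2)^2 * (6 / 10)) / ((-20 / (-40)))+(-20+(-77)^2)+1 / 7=8075165069541 / 1366310680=5910.20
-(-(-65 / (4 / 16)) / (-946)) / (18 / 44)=260 / 387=0.67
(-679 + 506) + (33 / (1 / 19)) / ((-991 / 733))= -631034 / 991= -636.76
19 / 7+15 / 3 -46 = -268 / 7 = -38.29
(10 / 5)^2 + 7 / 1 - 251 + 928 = 688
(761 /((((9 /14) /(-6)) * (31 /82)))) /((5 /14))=-24461584 /465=-52605.56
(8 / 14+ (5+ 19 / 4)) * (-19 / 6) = -5491 / 168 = -32.68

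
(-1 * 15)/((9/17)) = -85/3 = -28.33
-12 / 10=-6 / 5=-1.20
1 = 1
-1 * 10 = -10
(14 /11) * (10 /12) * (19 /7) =95 /33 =2.88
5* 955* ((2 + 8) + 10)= 95500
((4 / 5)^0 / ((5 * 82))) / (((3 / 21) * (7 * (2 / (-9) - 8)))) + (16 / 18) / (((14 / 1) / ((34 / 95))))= 162895 / 7263396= 0.02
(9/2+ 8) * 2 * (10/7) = 250/7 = 35.71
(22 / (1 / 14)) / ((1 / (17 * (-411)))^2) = 15035996052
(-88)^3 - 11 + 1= -681482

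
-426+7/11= -4679/11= -425.36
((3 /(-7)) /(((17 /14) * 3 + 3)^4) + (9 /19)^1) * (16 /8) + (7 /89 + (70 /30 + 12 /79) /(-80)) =265022260906969 /266484053237040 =0.99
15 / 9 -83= -244 / 3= -81.33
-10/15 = -2/3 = -0.67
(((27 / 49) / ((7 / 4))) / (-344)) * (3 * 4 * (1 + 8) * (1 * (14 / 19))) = -2916 / 40033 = -0.07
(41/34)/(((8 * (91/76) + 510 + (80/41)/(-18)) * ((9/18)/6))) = 862353/30957068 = 0.03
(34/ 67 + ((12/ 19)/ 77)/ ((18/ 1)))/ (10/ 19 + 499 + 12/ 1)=149360/ 150420963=0.00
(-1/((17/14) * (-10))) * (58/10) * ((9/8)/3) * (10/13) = 609/4420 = 0.14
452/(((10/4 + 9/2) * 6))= 226/21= 10.76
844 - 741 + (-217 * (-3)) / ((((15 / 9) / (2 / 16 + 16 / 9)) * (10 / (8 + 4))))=99487 / 100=994.87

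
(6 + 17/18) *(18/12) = 125/12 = 10.42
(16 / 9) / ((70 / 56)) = 64 / 45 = 1.42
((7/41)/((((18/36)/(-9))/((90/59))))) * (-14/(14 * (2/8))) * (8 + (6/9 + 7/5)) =188.77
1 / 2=0.50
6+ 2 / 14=43 / 7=6.14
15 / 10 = 3 / 2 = 1.50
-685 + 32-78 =-731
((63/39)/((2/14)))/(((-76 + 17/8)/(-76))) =29792/2561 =11.63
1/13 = 0.08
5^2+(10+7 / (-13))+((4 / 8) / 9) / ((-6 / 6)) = 8051 / 234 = 34.41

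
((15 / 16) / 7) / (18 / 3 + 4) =3 / 224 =0.01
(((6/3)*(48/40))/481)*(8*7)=672/2405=0.28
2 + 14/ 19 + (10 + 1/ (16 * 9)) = 34867/ 2736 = 12.74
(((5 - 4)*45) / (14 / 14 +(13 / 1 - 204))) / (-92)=9 / 3496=0.00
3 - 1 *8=-5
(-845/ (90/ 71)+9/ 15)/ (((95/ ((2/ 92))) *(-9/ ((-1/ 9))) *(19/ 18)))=-59941/ 33627150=-0.00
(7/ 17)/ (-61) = -7/ 1037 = -0.01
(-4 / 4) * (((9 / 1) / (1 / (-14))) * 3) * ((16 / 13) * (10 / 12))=5040 / 13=387.69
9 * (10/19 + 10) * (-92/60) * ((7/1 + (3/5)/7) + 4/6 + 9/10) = -1256.87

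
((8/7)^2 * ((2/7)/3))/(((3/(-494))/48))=-1011712/1029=-983.20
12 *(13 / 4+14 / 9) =173 / 3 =57.67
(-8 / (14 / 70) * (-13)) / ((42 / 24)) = 2080 / 7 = 297.14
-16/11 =-1.45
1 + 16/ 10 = 13/ 5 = 2.60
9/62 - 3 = -177/62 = -2.85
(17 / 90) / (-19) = -17 / 1710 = -0.01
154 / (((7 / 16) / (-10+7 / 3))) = -8096 / 3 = -2698.67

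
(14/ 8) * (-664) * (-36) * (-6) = -250992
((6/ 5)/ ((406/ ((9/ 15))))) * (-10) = -18/ 1015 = -0.02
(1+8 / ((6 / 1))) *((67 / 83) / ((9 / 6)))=938 / 747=1.26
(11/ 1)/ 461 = 0.02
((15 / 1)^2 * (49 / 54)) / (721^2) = 25 / 63654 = 0.00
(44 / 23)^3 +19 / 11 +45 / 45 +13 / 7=10854119 / 936859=11.59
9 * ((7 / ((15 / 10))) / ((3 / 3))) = 42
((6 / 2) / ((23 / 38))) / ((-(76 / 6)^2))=-0.03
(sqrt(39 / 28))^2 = 39 / 28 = 1.39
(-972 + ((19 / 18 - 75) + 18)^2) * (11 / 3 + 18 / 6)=14385.21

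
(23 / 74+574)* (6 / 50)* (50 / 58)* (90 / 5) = 1147473 / 1073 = 1069.41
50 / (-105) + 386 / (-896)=-1219 / 1344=-0.91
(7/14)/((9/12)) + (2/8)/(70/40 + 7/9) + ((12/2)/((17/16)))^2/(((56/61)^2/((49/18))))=8187065/78897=103.77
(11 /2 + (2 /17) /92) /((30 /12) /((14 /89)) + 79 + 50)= 60228 /1586287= 0.04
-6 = -6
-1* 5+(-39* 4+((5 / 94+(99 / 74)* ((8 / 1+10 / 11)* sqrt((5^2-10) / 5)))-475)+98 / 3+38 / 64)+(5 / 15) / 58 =-26286519 / 43616+441* sqrt(3) / 37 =-582.04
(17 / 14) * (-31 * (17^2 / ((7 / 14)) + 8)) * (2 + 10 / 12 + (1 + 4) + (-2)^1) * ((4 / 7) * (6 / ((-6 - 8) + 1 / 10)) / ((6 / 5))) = 77205500 / 2919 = 26449.30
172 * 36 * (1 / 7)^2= 6192 / 49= 126.37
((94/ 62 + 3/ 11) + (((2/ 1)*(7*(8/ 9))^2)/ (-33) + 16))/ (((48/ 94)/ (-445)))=-13381479745/ 994356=-13457.43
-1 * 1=-1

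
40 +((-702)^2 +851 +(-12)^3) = 491967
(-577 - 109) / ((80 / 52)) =-4459 / 10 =-445.90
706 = 706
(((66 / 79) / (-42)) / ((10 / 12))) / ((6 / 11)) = -121 / 2765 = -0.04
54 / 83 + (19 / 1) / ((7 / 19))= 30341 / 581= 52.22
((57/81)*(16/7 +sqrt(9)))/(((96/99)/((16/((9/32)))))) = 123728/567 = 218.22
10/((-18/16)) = -80/9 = -8.89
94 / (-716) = -47 / 358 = -0.13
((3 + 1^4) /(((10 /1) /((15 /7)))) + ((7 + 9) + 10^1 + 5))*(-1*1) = -223 /7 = -31.86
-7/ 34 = -0.21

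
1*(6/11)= 6/11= 0.55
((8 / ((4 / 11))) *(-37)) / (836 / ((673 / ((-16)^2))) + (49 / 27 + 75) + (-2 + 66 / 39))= -2.06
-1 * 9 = -9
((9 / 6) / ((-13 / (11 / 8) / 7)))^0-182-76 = -257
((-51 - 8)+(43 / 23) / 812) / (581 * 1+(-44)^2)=-1101841 / 47007492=-0.02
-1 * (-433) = 433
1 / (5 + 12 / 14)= 7 / 41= 0.17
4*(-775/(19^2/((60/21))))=-62000/2527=-24.54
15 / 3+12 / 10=31 / 5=6.20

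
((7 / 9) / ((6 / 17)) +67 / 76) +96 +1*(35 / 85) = 3470855 / 34884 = 99.50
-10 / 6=-5 / 3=-1.67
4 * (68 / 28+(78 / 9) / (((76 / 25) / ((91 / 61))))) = 650486 / 24339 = 26.73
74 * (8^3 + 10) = 38628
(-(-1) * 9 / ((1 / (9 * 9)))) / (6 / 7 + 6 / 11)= 2079 / 4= 519.75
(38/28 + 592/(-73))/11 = -6901/11242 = -0.61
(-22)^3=-10648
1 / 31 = 0.03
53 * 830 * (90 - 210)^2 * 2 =1266912000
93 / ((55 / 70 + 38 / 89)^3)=52.15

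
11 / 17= 0.65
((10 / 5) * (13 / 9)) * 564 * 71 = 347048 / 3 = 115682.67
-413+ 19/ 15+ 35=-5651/ 15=-376.73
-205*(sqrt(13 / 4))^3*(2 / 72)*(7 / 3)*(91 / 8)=-1697605*sqrt(13) / 6912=-885.53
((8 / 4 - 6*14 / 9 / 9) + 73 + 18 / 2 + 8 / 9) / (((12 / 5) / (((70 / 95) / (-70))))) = -566 / 1539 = -0.37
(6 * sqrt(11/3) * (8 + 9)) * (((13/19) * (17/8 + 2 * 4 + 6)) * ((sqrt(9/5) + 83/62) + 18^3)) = 12573101.75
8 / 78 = 4 / 39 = 0.10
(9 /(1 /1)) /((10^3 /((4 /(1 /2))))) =0.07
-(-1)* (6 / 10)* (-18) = -54 / 5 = -10.80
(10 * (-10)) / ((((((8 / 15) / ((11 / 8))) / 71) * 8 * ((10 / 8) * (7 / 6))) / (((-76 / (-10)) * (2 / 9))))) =-74195 / 28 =-2649.82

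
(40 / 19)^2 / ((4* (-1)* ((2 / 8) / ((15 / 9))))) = -8000 / 1083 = -7.39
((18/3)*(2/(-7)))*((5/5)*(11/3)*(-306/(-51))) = -264/7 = -37.71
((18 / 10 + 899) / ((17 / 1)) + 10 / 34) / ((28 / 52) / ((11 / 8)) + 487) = 647647 / 5924245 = 0.11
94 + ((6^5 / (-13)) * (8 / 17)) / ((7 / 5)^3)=-650518 / 75803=-8.58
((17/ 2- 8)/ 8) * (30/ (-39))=-5/ 104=-0.05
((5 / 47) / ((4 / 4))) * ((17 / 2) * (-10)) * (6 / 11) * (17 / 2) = -21675 / 517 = -41.92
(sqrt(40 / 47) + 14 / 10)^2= 5.39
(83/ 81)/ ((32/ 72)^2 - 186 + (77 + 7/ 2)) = -166/ 17059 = -0.01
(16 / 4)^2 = 16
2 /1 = 2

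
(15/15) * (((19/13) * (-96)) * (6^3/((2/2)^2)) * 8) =-242451.69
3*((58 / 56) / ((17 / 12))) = 261 / 119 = 2.19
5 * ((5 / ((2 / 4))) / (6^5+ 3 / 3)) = 50 / 7777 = 0.01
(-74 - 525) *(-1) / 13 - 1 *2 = 44.08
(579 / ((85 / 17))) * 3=1737 / 5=347.40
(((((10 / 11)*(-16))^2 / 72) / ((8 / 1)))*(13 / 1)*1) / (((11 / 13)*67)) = 67600 / 802593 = 0.08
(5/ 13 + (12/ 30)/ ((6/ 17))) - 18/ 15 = 62/ 195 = 0.32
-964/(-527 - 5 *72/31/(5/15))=29884/17417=1.72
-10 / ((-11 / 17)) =170 / 11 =15.45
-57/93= -19/31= -0.61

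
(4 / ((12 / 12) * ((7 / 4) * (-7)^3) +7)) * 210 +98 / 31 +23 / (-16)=17255 / 56048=0.31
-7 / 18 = -0.39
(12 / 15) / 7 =4 / 35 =0.11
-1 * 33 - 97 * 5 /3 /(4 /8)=-1069 /3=-356.33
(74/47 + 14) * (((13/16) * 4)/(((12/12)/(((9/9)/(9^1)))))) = 5.62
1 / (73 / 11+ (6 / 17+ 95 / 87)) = 16269 / 131474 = 0.12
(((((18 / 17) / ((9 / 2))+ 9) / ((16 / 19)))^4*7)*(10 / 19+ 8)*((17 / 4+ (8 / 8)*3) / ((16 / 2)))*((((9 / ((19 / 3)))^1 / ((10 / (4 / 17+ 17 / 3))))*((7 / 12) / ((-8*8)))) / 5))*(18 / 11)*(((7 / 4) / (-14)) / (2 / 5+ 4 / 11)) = 9770029462240707807 / 30491196899983360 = 320.42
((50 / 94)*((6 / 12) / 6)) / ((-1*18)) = -25 / 10152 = -0.00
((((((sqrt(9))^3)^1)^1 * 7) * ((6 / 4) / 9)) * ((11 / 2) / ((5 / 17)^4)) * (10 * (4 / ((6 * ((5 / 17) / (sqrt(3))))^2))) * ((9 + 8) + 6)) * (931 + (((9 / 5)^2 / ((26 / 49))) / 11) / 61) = 4734024070643759913 / 247812500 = 19103249717.60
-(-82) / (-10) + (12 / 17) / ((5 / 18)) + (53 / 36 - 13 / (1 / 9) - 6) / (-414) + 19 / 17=-5381069 / 1266840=-4.25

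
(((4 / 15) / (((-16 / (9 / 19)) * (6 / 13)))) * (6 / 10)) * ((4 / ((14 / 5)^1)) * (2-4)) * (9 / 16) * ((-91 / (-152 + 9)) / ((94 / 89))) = 31239 / 3143360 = 0.01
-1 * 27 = -27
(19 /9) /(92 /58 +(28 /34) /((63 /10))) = 1.23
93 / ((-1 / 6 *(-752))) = 279 / 376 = 0.74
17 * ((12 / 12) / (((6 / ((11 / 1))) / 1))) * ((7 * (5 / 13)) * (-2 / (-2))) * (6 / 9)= 6545 / 117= 55.94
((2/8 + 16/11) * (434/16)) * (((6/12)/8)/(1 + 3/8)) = 16275/7744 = 2.10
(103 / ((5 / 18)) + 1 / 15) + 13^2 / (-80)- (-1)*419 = 189061 / 240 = 787.75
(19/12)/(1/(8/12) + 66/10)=95/486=0.20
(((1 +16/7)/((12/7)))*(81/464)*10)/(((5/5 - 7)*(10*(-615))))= 0.00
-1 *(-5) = 5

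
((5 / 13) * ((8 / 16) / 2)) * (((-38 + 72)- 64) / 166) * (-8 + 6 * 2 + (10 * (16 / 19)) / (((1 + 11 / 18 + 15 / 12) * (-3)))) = -110775 / 2111603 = -0.05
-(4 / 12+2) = -2.33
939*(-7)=-6573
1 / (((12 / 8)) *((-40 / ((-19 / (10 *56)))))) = 19 / 33600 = 0.00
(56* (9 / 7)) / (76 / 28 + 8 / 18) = 4536 / 199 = 22.79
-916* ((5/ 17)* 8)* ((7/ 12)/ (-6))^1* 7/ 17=224420/ 2601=86.28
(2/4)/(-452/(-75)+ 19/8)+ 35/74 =198635/373034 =0.53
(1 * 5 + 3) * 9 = 72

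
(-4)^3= -64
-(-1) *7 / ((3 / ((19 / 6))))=7.39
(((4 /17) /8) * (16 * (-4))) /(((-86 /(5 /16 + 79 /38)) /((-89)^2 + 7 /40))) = 230347769 /555560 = 414.62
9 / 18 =1 / 2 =0.50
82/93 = 0.88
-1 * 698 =-698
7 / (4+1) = 7 / 5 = 1.40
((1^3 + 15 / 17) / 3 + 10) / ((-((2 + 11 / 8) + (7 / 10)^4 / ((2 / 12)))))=-1355000 / 613989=-2.21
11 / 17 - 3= -40 / 17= -2.35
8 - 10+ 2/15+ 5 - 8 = -73/15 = -4.87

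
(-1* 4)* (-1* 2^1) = 8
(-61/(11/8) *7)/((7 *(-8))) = 5.55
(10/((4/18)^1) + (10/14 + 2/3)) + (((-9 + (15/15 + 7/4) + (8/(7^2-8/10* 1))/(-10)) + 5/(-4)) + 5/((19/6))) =40.44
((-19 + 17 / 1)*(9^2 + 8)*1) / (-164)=89 / 82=1.09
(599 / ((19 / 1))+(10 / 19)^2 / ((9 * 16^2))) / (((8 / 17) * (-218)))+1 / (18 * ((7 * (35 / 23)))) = -2982244949 / 9871877120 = -0.30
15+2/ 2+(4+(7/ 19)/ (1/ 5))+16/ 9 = 4039/ 171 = 23.62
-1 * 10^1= -10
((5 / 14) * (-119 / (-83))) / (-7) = -85 / 1162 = -0.07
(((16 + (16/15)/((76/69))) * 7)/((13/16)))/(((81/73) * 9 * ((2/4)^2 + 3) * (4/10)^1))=2027648/180063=11.26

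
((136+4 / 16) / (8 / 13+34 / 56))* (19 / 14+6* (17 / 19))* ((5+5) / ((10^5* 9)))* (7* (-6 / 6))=-17745091 / 304380000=-0.06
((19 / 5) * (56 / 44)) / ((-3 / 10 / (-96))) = 17024 / 11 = 1547.64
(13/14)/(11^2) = 13/1694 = 0.01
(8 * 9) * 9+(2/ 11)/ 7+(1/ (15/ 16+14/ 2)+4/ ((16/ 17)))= 25519355/ 39116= 652.40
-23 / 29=-0.79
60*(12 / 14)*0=0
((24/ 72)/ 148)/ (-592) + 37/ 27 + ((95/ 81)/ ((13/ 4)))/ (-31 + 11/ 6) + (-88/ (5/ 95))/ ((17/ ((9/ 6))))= -891556169573/ 6099387840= -146.17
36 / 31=1.16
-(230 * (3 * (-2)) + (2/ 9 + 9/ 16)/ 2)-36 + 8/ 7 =2711017/ 2016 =1344.75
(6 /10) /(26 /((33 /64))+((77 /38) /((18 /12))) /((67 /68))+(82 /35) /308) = 12350646 /1066331899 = 0.01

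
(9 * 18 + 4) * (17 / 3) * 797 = 2249134 / 3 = 749711.33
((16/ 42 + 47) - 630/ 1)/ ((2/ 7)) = -12235/ 6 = -2039.17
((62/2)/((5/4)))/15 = 124/75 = 1.65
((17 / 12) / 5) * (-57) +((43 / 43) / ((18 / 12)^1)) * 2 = -889 / 60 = -14.82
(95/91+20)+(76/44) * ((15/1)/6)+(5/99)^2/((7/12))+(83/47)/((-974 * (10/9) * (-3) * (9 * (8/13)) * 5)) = 138091961717821/5443864826400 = 25.37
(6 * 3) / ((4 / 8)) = 36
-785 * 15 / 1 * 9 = -105975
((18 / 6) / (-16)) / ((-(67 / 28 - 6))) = -21 / 404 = -0.05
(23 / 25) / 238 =23 / 5950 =0.00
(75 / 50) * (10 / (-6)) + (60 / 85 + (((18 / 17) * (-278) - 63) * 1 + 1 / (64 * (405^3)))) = -25957704203983 / 72275976000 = -359.15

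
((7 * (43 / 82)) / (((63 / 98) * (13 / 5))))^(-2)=23011209 / 110986225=0.21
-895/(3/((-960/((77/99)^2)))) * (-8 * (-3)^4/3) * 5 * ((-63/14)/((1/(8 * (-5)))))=-92036101224.49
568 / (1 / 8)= 4544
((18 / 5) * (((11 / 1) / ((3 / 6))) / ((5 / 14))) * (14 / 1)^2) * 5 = 1086624 / 5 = 217324.80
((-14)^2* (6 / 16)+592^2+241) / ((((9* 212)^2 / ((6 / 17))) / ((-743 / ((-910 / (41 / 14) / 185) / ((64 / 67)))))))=11802188701 / 821303847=14.37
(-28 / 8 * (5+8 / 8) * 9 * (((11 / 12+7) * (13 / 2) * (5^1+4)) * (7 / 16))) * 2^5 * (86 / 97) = -210773745 / 194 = -1086462.60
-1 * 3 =-3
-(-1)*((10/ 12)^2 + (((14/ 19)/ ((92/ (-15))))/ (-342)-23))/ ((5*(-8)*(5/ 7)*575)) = 11667607/ 8593605000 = 0.00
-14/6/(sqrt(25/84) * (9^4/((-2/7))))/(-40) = -sqrt(21)/984150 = -0.00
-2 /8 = -1 /4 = -0.25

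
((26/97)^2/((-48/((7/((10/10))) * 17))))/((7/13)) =-37349/112908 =-0.33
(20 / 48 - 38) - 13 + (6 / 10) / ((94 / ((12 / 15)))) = -713153 / 14100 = -50.58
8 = 8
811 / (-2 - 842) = -811 / 844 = -0.96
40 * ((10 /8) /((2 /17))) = 425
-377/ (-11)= 377/ 11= 34.27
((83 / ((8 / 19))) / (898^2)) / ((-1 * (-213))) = 1577 / 1374112416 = 0.00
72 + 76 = 148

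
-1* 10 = -10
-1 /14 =-0.07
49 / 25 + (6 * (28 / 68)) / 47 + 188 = 3795501 / 19975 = 190.01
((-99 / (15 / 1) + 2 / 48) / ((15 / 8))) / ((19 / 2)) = -0.37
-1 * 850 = -850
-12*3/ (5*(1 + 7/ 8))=-96/ 25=-3.84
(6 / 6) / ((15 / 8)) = 8 / 15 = 0.53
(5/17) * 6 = 1.76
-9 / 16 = -0.56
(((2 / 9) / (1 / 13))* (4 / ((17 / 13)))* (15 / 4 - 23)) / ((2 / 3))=-13013 / 51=-255.16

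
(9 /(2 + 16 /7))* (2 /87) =7 /145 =0.05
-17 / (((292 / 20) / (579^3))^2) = -16012543125671071425 / 5329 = -3004793230563158.46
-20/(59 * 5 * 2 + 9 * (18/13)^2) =-1690/51313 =-0.03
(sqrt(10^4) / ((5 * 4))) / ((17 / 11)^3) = 1.35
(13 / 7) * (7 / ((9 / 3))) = 13 / 3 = 4.33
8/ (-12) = -2/ 3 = -0.67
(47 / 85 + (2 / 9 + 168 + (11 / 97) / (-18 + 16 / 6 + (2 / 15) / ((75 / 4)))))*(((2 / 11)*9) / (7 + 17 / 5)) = 215928668687 / 8131568588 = 26.55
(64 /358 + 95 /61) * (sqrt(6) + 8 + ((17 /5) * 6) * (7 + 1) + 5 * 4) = 18957 * sqrt(6) /10919 + 18122892 /54595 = 336.20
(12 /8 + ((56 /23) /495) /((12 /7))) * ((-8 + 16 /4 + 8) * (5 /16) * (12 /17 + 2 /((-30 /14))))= -2977169 /6967620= -0.43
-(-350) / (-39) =-8.97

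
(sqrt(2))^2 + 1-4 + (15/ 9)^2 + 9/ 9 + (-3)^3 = -218/ 9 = -24.22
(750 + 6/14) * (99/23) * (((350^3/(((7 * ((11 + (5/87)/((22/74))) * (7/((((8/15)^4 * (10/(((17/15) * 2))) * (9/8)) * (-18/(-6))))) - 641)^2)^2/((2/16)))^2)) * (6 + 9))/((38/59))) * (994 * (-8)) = -101111262916656764566407167096947382245895700480000000/7335973933536562225356774734028497020452516594387865000998567059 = -0.00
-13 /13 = -1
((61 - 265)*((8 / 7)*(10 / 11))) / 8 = -2040 / 77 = -26.49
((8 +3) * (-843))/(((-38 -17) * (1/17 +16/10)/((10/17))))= 2810/47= 59.79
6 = 6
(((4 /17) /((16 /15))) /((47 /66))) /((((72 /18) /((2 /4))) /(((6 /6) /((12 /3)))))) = 495 /51136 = 0.01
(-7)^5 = -16807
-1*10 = -10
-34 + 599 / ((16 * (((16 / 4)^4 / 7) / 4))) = -30623 / 1024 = -29.91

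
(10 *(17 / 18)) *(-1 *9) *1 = -85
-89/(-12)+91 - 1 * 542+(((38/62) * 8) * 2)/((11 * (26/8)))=-443.31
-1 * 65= -65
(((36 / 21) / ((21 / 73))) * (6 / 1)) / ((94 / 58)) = 50808 / 2303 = 22.06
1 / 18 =0.06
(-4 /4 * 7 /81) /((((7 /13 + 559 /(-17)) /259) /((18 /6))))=400673 /192996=2.08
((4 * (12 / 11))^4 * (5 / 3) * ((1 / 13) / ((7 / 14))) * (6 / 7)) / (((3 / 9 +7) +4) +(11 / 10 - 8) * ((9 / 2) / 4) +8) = 6.89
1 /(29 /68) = 68 /29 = 2.34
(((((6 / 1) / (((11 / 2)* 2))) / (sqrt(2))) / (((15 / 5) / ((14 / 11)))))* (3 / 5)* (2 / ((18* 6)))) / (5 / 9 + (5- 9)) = -7* sqrt(2) / 18755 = -0.00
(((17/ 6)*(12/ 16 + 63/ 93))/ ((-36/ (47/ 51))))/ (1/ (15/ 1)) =-13865/ 8928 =-1.55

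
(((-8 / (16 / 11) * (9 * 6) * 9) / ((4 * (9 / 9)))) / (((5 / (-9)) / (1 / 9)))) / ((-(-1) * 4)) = 2673 / 80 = 33.41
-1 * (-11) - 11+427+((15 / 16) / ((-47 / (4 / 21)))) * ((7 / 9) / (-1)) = 722489 / 1692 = 427.00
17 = 17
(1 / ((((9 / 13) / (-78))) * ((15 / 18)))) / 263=-676 / 1315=-0.51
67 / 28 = 2.39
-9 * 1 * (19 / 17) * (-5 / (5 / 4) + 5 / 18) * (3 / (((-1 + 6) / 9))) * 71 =2440341 / 170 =14354.95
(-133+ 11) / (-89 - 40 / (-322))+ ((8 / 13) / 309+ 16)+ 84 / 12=1401039205 / 57479253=24.37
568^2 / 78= 161312 / 39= 4136.21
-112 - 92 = -204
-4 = -4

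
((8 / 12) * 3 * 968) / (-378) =-968 / 189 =-5.12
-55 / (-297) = 5 / 27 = 0.19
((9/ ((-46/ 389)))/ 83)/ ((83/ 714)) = -1249857/ 158447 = -7.89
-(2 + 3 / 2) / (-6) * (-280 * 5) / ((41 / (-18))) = 358.54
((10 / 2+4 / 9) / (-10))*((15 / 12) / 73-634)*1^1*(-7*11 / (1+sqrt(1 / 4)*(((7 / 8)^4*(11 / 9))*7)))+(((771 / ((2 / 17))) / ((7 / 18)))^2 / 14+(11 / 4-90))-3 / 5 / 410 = 107664151452518087069 / 5309672687900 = 20276984.62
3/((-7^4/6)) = -18/2401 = -0.01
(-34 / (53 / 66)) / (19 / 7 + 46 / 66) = -129591 / 10441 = -12.41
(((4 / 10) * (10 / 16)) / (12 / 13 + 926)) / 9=13 / 433800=0.00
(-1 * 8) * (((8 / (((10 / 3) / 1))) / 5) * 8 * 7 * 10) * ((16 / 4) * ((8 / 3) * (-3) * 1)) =344064 / 5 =68812.80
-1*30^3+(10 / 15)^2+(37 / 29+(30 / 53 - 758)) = -383944787 / 13833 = -27755.71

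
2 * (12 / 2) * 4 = 48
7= 7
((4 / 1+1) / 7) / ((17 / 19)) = 95 / 119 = 0.80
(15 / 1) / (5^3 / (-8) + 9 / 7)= -840 / 803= -1.05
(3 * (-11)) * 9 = -297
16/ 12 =4/ 3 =1.33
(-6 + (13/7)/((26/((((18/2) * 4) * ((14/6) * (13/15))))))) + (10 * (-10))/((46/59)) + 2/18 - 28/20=-134912/1035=-130.35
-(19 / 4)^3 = -6859 / 64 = -107.17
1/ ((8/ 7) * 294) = 1/ 336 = 0.00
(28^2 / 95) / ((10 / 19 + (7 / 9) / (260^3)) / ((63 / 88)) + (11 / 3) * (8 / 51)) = 3320535254400 / 527227296871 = 6.30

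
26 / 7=3.71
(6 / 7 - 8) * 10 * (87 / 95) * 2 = -17400 / 133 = -130.83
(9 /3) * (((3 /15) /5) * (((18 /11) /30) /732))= 0.00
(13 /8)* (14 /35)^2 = 13 /50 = 0.26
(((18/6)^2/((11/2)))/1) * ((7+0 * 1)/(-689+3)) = -9/539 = -0.02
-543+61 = -482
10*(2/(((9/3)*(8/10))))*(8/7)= 200/21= 9.52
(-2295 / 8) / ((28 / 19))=-43605 / 224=-194.67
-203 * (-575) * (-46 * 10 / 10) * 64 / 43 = -343638400 / 43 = -7991590.70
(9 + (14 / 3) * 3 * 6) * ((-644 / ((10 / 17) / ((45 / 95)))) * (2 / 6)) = -1527246 / 95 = -16076.27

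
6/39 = 2/13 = 0.15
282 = 282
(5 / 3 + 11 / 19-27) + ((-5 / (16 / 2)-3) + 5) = -10661 / 456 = -23.38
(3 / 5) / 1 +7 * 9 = 318 / 5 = 63.60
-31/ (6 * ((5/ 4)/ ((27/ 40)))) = -279/ 100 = -2.79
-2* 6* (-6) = 72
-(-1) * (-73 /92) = -73 /92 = -0.79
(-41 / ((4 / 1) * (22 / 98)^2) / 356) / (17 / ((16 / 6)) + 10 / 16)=-14063 / 172304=-0.08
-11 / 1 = -11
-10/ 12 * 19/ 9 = -95/ 54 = -1.76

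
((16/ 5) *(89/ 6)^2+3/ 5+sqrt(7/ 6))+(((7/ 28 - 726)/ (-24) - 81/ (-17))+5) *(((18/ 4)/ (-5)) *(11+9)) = -188353/ 12240+sqrt(42)/ 6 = -14.31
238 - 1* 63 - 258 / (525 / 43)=26927 / 175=153.87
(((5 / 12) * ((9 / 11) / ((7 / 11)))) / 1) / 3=5 / 28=0.18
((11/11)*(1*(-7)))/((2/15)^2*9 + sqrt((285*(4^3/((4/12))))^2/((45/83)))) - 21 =-18121622399741/862934399996 - 997500*sqrt(415)/215733599999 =-21.00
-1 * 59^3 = -205379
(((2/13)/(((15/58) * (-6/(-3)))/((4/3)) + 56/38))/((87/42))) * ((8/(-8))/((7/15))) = -4560/53339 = -0.09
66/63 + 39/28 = 205/84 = 2.44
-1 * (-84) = 84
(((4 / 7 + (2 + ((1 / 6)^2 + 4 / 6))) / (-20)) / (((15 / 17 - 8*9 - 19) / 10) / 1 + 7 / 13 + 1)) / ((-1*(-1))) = 181883 / 8324064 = 0.02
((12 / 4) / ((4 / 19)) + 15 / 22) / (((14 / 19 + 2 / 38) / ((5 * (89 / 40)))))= 370329 / 1760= 210.41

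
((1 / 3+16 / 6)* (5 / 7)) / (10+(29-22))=15 / 119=0.13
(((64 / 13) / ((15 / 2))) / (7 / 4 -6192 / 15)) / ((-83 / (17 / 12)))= 2176 / 79834131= 0.00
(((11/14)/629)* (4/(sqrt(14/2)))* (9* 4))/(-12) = -66* sqrt(7)/30821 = -0.01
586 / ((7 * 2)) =293 / 7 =41.86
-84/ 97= -0.87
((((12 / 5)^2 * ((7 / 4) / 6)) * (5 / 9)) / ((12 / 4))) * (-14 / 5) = -196 / 225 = -0.87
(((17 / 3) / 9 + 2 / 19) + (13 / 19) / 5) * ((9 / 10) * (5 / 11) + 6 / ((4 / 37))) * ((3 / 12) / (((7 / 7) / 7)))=160433 / 1881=85.29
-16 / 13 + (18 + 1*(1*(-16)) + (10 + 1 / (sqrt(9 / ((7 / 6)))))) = sqrt(42) / 18 + 140 / 13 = 11.13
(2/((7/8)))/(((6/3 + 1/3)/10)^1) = 480/49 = 9.80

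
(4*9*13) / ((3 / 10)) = 1560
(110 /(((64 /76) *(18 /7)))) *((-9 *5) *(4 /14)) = -653.12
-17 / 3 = -5.67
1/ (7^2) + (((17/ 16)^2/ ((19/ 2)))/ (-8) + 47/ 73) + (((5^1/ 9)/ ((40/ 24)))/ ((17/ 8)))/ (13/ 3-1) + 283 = 1678206205363/ 5915499520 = 283.70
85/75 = 17/15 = 1.13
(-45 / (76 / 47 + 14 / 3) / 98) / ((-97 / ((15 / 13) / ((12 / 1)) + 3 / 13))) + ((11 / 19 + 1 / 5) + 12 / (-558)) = 2931784198219 / 3869380416720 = 0.76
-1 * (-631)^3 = 251239591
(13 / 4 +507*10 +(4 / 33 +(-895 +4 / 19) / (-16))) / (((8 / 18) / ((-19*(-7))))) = 1080598953 / 704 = 1534941.69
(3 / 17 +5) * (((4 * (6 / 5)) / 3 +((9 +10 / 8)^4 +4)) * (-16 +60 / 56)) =-32498601927 / 38080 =-853429.67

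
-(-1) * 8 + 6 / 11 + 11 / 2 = 309 / 22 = 14.05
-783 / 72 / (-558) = 29 / 1488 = 0.02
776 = 776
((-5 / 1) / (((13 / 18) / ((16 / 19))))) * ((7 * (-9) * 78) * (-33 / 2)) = -8981280 / 19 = -472698.95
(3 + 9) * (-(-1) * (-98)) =-1176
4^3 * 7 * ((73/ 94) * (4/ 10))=32704/ 235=139.17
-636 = -636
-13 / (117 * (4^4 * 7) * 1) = -1 / 16128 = -0.00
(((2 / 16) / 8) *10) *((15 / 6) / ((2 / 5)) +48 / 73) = 10085 / 9344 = 1.08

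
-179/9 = -19.89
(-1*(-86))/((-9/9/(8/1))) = -688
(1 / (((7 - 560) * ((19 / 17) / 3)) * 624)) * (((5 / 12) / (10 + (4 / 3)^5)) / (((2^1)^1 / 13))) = -6885 / 4645270784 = -0.00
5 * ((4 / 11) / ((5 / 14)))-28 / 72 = 931 / 198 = 4.70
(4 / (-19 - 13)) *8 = -1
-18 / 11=-1.64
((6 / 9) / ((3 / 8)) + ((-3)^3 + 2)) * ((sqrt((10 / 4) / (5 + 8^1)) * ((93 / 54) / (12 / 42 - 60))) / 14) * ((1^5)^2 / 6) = 31 * sqrt(130) / 101088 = 0.00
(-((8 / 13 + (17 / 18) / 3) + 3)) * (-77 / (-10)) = -212443 / 7020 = -30.26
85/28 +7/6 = 353/84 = 4.20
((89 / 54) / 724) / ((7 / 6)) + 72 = 3284153 / 45612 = 72.00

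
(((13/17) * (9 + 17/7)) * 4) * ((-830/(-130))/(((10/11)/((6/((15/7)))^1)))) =58432/85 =687.44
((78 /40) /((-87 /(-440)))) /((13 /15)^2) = 4950 /377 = 13.13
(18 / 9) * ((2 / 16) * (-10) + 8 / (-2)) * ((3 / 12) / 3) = -7 / 8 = -0.88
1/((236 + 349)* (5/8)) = 8/2925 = 0.00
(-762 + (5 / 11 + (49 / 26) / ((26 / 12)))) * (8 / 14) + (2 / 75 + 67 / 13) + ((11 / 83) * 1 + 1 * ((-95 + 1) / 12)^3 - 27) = -5465104944449 / 5832426600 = -937.02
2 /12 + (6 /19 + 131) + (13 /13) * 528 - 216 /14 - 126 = 413407 /798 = 518.05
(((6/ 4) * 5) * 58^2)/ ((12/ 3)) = 12615/ 2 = 6307.50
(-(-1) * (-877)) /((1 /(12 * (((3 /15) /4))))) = -2631 /5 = -526.20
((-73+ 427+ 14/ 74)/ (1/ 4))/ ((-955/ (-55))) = 576620/ 7067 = 81.59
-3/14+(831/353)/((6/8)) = 14453/4942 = 2.92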